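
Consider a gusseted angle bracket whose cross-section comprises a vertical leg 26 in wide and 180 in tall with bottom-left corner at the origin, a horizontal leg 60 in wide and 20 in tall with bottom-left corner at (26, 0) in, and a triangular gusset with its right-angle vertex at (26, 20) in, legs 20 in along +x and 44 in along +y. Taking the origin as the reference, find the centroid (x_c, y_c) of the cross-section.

vertical leg: A = 26 × 180 = 4680.00, centroid at (13.00, 90.00).
horizontal leg: A = 60 × 20 = 1200.00, centroid at (56.00, 10.00).
gusset: A = ½·20·44 = 440.00, centroid at (32.67, 34.67).
ΣA = 6320.00 in²
ΣAx_c = (4680.00)(13.00) + (1200.00)(56.00) + (440.00)(32.67) = 142413.33 in³
ΣAy_c = (4680.00)(90.00) + (1200.00)(10.00) + (440.00)(34.67) = 448453.33 in³
x_c = 142413.33 / 6320.00 = 22.53 in
y_c = 448453.33 / 6320.00 = 70.96 in

x_c = 22.53 in, y_c = 70.96 in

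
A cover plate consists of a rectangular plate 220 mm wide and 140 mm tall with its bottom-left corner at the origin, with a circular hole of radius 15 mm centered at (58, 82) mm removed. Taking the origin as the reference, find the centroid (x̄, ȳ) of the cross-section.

plate: A = 220 × 140 = 30800.00, centroid at (110.00, 70.00).
hole: A = −π·15² = -706.86, centroid at (58.00, 82.00).
ΣA = 30093.14 mm²
ΣAx̄ = (30800.00)(110.00) + (-706.86)(58.00) = 3347002.22 mm³
ΣAȳ = (30800.00)(70.00) + (-706.86)(82.00) = 2098037.62 mm³
x̄ = 3347002.22 / 30093.14 = 111.22 mm
ȳ = 2098037.62 / 30093.14 = 69.72 mm

x̄ = 111.22 mm, ȳ = 69.72 mm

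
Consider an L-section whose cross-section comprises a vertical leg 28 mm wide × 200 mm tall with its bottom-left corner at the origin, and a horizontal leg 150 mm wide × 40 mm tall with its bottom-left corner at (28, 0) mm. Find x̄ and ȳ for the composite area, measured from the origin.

x̄ = 60.03 mm, ȳ = 58.62 mm

vertical leg: A = 28 × 200 = 5600.00, centroid at (14.00, 100.00).
horizontal leg: A = 150 × 40 = 6000.00, centroid at (103.00, 20.00).
ΣA = 11600.00 mm²
ΣAx̄ = (5600.00)(14.00) + (6000.00)(103.00) = 696400.00 mm³
ΣAȳ = (5600.00)(100.00) + (6000.00)(20.00) = 680000.00 mm³
x̄ = 696400.00 / 11600.00 = 60.03 mm
ȳ = 680000.00 / 11600.00 = 58.62 mm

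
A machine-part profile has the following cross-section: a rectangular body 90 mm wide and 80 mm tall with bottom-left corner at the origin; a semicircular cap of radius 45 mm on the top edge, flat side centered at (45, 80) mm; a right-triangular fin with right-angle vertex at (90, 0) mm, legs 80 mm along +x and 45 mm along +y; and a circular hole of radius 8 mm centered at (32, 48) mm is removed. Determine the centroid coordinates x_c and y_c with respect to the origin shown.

Part | A | x̄ᵢ | ȳᵢ | A·x̄ᵢ | A·ȳᵢ
rectangular body | 7200.00 | 45.00 | 40.00 | 324000.00 | 288000.00
semicircular top | 3180.86 | 45.00 | 99.10 | 143138.82 | 315219.00
triangular fin | 1800.00 | 116.67 | 15.00 | 210000.00 | 27000.00
hole | -201.06 | 32.00 | 48.00 | -6433.98 | -9650.97
Σ | 11979.80 |  |  | 670704.83 | 620568.03
x_c = 670704.83 / 11979.80 = 55.99 mm
y_c = 620568.03 / 11979.80 = 51.80 mm

x_c = 55.99 mm, y_c = 51.80 mm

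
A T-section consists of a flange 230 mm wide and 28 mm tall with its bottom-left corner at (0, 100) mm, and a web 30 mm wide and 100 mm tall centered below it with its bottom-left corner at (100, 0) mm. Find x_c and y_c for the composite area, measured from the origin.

x_c = 115.00 mm, y_c = 93.66 mm

web: A = 30 × 100 = 3000.00, centroid at (115.00, 50.00).
flange: A = 230 × 28 = 6440.00, centroid at (115.00, 114.00).
ΣA = 9440.00 mm², ΣAx_c = 1085600.00 mm³, ΣAy_c = 884160.00 mm³.
x_c = 1085600.00/9440.00 = 115.00 mm; y_c = 884160.00/9440.00 = 93.66 mm.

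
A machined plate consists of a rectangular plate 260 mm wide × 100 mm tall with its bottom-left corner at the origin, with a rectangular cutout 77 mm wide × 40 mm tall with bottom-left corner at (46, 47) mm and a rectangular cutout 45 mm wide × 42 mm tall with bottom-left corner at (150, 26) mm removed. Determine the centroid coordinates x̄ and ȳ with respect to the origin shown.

plate: A = 260 × 100 = 26000.00, centroid at (130.00, 50.00).
hole 1: A = −(77 × 40) = -3080.00, centroid at (84.50, 67.00).
hole 2: A = −(45 × 42) = -1890.00, centroid at (172.50, 47.00).
ΣA = 21030.00 mm²
ΣAx̄ = (26000.00)(130.00) + (-3080.00)(84.50) + (-1890.00)(172.50) = 2793715.00 mm³
ΣAȳ = (26000.00)(50.00) + (-3080.00)(67.00) + (-1890.00)(47.00) = 1004810.00 mm³
x̄ = 2793715.00 / 21030.00 = 132.84 mm
ȳ = 1004810.00 / 21030.00 = 47.78 mm

x̄ = 132.84 mm, ȳ = 47.78 mm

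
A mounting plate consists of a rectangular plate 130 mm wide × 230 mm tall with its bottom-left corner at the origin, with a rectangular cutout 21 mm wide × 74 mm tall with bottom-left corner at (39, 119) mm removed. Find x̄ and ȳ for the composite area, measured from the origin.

x̄ = 65.85 mm, ȳ = 112.75 mm

Part | A | x̄ᵢ | ȳᵢ | A·x̄ᵢ | A·ȳᵢ
plate | 29900.00 | 65.00 | 115.00 | 1943500.00 | 3438500.00
hole | -1554.00 | 49.50 | 156.00 | -76923.00 | -242424.00
Σ | 28346.00 |  |  | 1866577.00 | 3196076.00
x̄ = 1866577.00 / 28346.00 = 65.85 mm
ȳ = 3196076.00 / 28346.00 = 112.75 mm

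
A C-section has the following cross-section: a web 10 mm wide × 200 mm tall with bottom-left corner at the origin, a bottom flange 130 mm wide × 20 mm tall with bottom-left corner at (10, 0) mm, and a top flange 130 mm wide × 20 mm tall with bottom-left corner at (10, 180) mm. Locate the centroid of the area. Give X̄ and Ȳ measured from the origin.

web: A = 10 × 200 = 2000.00, centroid at (5.00, 100.00).
bottom flange: A = 130 × 20 = 2600.00, centroid at (75.00, 10.00).
top flange: A = 130 × 20 = 2600.00, centroid at (75.00, 190.00).
ΣA = 7200.00 mm²
ΣAX̄ = (2000.00)(5.00) + (2600.00)(75.00) + (2600.00)(75.00) = 400000.00 mm³
ΣAȲ = (2000.00)(100.00) + (2600.00)(10.00) + (2600.00)(190.00) = 720000.00 mm³
X̄ = 400000.00 / 7200.00 = 55.56 mm
Ȳ = 720000.00 / 7200.00 = 100.00 mm

X̄ = 55.56 mm, Ȳ = 100.00 mm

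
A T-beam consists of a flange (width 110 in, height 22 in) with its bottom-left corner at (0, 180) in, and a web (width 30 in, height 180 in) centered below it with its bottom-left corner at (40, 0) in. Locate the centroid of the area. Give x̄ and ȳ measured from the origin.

x̄ = 55.00 in, ȳ = 121.26 in

Part | A | x̄ᵢ | ȳᵢ | A·x̄ᵢ | A·ȳᵢ
web | 5400.00 | 55.00 | 90.00 | 297000.00 | 486000.00
flange | 2420.00 | 55.00 | 191.00 | 133100.00 | 462220.00
Σ | 7820.00 |  |  | 430100.00 | 948220.00
x̄ = 430100.00 / 7820.00 = 55.00 in
ȳ = 948220.00 / 7820.00 = 121.26 in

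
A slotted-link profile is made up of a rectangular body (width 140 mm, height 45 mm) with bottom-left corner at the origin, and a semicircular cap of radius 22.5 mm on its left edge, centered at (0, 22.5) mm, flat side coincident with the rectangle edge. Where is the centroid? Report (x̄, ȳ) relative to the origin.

x̄ = 61.08 mm, ȳ = 22.50 mm

rectangular body: A = 140 × 45 = 6300.00, centroid at (70.00, 22.50).
semicircular end: A = ½π·22.5² = 795.22, centroid at (-9.55, 22.50).
ΣA = 7095.22 mm²
ΣAx̄ = (6300.00)(70.00) + (795.22)(-9.55) = 433406.25 mm³
ΣAȳ = (6300.00)(22.50) + (795.22)(22.50) = 159642.35 mm³
x̄ = 433406.25 / 7095.22 = 61.08 mm
ȳ = 159642.35 / 7095.22 = 22.50 mm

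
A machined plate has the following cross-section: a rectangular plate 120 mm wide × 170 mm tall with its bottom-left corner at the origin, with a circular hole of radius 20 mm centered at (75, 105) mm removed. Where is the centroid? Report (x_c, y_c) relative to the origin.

plate: A = 120 × 170 = 20400.00, centroid at (60.00, 85.00).
hole: A = −π·20² = -1256.64, centroid at (75.00, 105.00).
ΣA = 19143.36 mm², ΣAx_c = 1129752.22 mm³, ΣAy_c = 1602053.11 mm³.
x_c = 1129752.22/19143.36 = 59.02 mm; y_c = 1602053.11/19143.36 = 83.69 mm.

x_c = 59.02 mm, y_c = 83.69 mm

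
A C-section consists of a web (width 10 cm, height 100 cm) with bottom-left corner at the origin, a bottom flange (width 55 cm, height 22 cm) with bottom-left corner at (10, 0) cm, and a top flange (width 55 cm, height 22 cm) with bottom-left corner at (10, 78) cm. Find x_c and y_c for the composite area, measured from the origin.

x_c = 28.00 cm, y_c = 50.00 cm

Part | A | x̄ᵢ | ȳᵢ | A·x̄ᵢ | A·ȳᵢ
web | 1000.00 | 5.00 | 50.00 | 5000.00 | 50000.00
bottom flange | 1210.00 | 37.50 | 11.00 | 45375.00 | 13310.00
top flange | 1210.00 | 37.50 | 89.00 | 45375.00 | 107690.00
Σ | 3420.00 |  |  | 95750.00 | 171000.00
x_c = 95750.00 / 3420.00 = 28.00 cm
y_c = 171000.00 / 3420.00 = 50.00 cm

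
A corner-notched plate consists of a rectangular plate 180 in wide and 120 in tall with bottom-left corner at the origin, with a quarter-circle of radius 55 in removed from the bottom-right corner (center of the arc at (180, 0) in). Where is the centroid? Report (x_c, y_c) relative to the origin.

plate: A = 180 × 120 = 21600.00, centroid at (90.00, 60.00).
removed quarter-circle: A = −¼π·55² = -2375.83, centroid at (156.66, 23.34).
ΣA = 19224.17 in²
ΣAx_c = (21600.00)(90.00) + (-2375.83)(156.66) = 1571809.03 in³
ΣAy_c = (21600.00)(60.00) + (-2375.83)(23.34) = 1240541.67 in³
x_c = 1571809.03 / 19224.17 = 81.76 in
y_c = 1240541.67 / 19224.17 = 64.53 in

x_c = 81.76 in, y_c = 64.53 in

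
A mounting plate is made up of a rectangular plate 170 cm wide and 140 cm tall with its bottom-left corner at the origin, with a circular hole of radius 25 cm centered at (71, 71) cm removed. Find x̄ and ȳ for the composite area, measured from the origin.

x̄ = 86.26 cm, ȳ = 69.91 cm

plate: A = 170 × 140 = 23800.00, centroid at (85.00, 70.00).
hole: A = −π·25² = -1963.50, centroid at (71.00, 71.00).
ΣA = 21836.50 cm², ΣAx̄ = 1883591.83 cm³, ΣAȳ = 1526591.83 cm³.
x̄ = 1883591.83/21836.50 = 86.26 cm; ȳ = 1526591.83/21836.50 = 69.91 cm.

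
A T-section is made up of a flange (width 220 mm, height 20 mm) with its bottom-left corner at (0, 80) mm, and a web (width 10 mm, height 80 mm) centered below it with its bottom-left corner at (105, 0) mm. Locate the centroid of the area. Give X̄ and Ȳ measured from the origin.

X̄ = 110.00 mm, Ȳ = 82.31 mm

web: A = 10 × 80 = 800.00, centroid at (110.00, 40.00).
flange: A = 220 × 20 = 4400.00, centroid at (110.00, 90.00).
ΣA = 5200.00 mm², ΣAX̄ = 572000.00 mm³, ΣAȲ = 428000.00 mm³.
X̄ = 572000.00/5200.00 = 110.00 mm; Ȳ = 428000.00/5200.00 = 82.31 mm.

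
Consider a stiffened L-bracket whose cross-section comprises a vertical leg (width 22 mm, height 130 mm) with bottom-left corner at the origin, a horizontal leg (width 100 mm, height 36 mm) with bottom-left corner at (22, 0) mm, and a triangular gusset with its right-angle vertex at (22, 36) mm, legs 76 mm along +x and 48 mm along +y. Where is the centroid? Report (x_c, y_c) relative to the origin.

vertical leg: A = 22 × 130 = 2860.00, centroid at (11.00, 65.00).
horizontal leg: A = 100 × 36 = 3600.00, centroid at (72.00, 18.00).
gusset: A = ½·76·48 = 1824.00, centroid at (47.33, 52.00).
ΣA = 8284.00 mm²
ΣAx_c = (2860.00)(11.00) + (3600.00)(72.00) + (1824.00)(47.33) = 376996.00 mm³
ΣAy_c = (2860.00)(65.00) + (3600.00)(18.00) + (1824.00)(52.00) = 345548.00 mm³
x_c = 376996.00 / 8284.00 = 45.51 mm
y_c = 345548.00 / 8284.00 = 41.71 mm

x_c = 45.51 mm, y_c = 41.71 mm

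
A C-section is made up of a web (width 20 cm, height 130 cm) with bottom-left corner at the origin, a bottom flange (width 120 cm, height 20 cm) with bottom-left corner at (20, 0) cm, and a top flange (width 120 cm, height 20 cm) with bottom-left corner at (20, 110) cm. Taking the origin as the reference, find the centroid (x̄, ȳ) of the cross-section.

x̄ = 55.41 cm, ȳ = 65.00 cm

web: A = 20 × 130 = 2600.00, centroid at (10.00, 65.00).
bottom flange: A = 120 × 20 = 2400.00, centroid at (80.00, 10.00).
top flange: A = 120 × 20 = 2400.00, centroid at (80.00, 120.00).
ΣA = 7400.00 cm²
ΣAx̄ = (2600.00)(10.00) + (2400.00)(80.00) + (2400.00)(80.00) = 410000.00 cm³
ΣAȳ = (2600.00)(65.00) + (2400.00)(10.00) + (2400.00)(120.00) = 481000.00 cm³
x̄ = 410000.00 / 7400.00 = 55.41 cm
ȳ = 481000.00 / 7400.00 = 65.00 cm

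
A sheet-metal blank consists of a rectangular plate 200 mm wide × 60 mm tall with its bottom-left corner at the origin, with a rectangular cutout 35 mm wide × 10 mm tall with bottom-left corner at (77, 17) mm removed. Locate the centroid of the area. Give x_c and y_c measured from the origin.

x_c = 100.17 mm, y_c = 30.24 mm

plate: A = 200 × 60 = 12000.00, centroid at (100.00, 30.00).
hole: A = −(35 × 10) = -350.00, centroid at (94.50, 22.00).
ΣA = 11650.00 mm², ΣAx_c = 1166925.00 mm³, ΣAy_c = 352300.00 mm³.
x_c = 1166925.00/11650.00 = 100.17 mm; y_c = 352300.00/11650.00 = 30.24 mm.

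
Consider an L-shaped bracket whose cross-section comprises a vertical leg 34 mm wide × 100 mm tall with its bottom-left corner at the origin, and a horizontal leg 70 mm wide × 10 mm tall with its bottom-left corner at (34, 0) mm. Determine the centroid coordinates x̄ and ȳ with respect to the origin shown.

x̄ = 25.88 mm, ȳ = 42.32 mm

vertical leg: A = 34 × 100 = 3400.00, centroid at (17.00, 50.00).
horizontal leg: A = 70 × 10 = 700.00, centroid at (69.00, 5.00).
ΣA = 4100.00 mm², ΣAx̄ = 106100.00 mm³, ΣAȳ = 173500.00 mm³.
x̄ = 106100.00/4100.00 = 25.88 mm; ȳ = 173500.00/4100.00 = 42.32 mm.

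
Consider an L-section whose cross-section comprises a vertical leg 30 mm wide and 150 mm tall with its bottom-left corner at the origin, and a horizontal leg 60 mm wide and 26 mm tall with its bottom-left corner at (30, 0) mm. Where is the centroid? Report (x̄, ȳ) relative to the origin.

Part | A | x̄ᵢ | ȳᵢ | A·x̄ᵢ | A·ȳᵢ
vertical leg | 4500.00 | 15.00 | 75.00 | 67500.00 | 337500.00
horizontal leg | 1560.00 | 60.00 | 13.00 | 93600.00 | 20280.00
Σ | 6060.00 |  |  | 161100.00 | 357780.00
x̄ = 161100.00 / 6060.00 = 26.58 mm
ȳ = 357780.00 / 6060.00 = 59.04 mm

x̄ = 26.58 mm, ȳ = 59.04 mm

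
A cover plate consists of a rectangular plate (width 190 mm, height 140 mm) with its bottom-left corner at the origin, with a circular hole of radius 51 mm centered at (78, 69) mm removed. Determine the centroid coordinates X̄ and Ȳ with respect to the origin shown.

X̄ = 102.54 mm, Ȳ = 70.44 mm

Part | A | x̄ᵢ | ȳᵢ | A·x̄ᵢ | A·ȳᵢ
plate | 26600.00 | 95.00 | 70.00 | 2527000.00 | 1862000.00
hole | -8171.28 | 78.00 | 69.00 | -637360.03 | -563818.49
Σ | 18428.72 |  |  | 1889639.97 | 1298181.51
X̄ = 1889639.97 / 18428.72 = 102.54 mm
Ȳ = 1298181.51 / 18428.72 = 70.44 mm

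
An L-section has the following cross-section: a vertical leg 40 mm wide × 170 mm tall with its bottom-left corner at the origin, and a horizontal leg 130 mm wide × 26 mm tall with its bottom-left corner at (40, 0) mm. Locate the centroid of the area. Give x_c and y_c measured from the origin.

Part | A | x̄ᵢ | ȳᵢ | A·x̄ᵢ | A·ȳᵢ
vertical leg | 6800.00 | 20.00 | 85.00 | 136000.00 | 578000.00
horizontal leg | 3380.00 | 105.00 | 13.00 | 354900.00 | 43940.00
Σ | 10180.00 |  |  | 490900.00 | 621940.00
x_c = 490900.00 / 10180.00 = 48.22 mm
y_c = 621940.00 / 10180.00 = 61.09 mm

x_c = 48.22 mm, y_c = 61.09 mm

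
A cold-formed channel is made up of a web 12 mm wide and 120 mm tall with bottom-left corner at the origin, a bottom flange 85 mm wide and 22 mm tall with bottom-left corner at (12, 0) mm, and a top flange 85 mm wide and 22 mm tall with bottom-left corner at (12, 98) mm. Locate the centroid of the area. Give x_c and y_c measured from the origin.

web: A = 12 × 120 = 1440.00, centroid at (6.00, 60.00).
bottom flange: A = 85 × 22 = 1870.00, centroid at (54.50, 11.00).
top flange: A = 85 × 22 = 1870.00, centroid at (54.50, 109.00).
ΣA = 5180.00 mm², ΣAx_c = 212470.00 mm³, ΣAy_c = 310800.00 mm³.
x_c = 212470.00/5180.00 = 41.02 mm; y_c = 310800.00/5180.00 = 60.00 mm.

x_c = 41.02 mm, y_c = 60.00 mm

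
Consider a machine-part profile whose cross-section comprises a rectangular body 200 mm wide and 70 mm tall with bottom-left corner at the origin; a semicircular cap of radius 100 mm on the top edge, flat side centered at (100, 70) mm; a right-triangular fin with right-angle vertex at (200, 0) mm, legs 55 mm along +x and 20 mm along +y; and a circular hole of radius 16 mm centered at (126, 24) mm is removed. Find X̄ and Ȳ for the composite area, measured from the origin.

X̄ = 101.50 mm, Ȳ = 76.07 mm

Part | A | x̄ᵢ | ȳᵢ | A·x̄ᵢ | A·ȳᵢ
rectangular body | 14000.00 | 100.00 | 35.00 | 1400000.00 | 490000.00
semicircular top | 15707.96 | 100.00 | 112.44 | 1570796.33 | 1766224.10
triangular fin | 550.00 | 218.33 | 6.67 | 120083.33 | 3666.67
hole | -804.25 | 126.00 | 24.00 | -101335.21 | -19301.95
Σ | 29453.72 |  |  | 2989544.45 | 2240588.82
X̄ = 2989544.45 / 29453.72 = 101.50 mm
Ȳ = 2240588.82 / 29453.72 = 76.07 mm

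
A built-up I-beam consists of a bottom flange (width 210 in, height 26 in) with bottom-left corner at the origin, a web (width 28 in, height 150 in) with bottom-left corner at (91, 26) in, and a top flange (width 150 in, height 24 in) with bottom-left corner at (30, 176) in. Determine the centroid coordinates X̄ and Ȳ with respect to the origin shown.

bottom flange: A = 210 × 26 = 5460.00, centroid at (105.00, 13.00).
web: A = 28 × 150 = 4200.00, centroid at (105.00, 101.00).
top flange: A = 150 × 24 = 3600.00, centroid at (105.00, 188.00).
ΣA = 13260.00 in²
ΣAX̄ = (5460.00)(105.00) + (4200.00)(105.00) + (3600.00)(105.00) = 1392300.00 in³
ΣAȲ = (5460.00)(13.00) + (4200.00)(101.00) + (3600.00)(188.00) = 1171980.00 in³
X̄ = 1392300.00 / 13260.00 = 105.00 in
Ȳ = 1171980.00 / 13260.00 = 88.38 in

X̄ = 105.00 in, Ȳ = 88.38 in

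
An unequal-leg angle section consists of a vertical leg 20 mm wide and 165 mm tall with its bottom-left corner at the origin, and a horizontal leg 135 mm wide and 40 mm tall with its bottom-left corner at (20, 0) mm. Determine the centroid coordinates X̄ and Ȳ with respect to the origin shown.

X̄ = 58.10 mm, Ȳ = 43.71 mm

vertical leg: A = 20 × 165 = 3300.00, centroid at (10.00, 82.50).
horizontal leg: A = 135 × 40 = 5400.00, centroid at (87.50, 20.00).
ΣA = 8700.00 mm²
ΣAX̄ = (3300.00)(10.00) + (5400.00)(87.50) = 505500.00 mm³
ΣAȲ = (3300.00)(82.50) + (5400.00)(20.00) = 380250.00 mm³
X̄ = 505500.00 / 8700.00 = 58.10 mm
Ȳ = 380250.00 / 8700.00 = 43.71 mm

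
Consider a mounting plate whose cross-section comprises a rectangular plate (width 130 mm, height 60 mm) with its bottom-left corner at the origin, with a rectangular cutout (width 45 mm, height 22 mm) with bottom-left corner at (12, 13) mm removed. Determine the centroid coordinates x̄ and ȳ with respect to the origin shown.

x̄ = 69.43 mm, ȳ = 30.87 mm

plate: A = 130 × 60 = 7800.00, centroid at (65.00, 30.00).
hole: A = −(45 × 22) = -990.00, centroid at (34.50, 24.00).
ΣA = 6810.00 mm², ΣAx̄ = 472845.00 mm³, ΣAȳ = 210240.00 mm³.
x̄ = 472845.00/6810.00 = 69.43 mm; ȳ = 210240.00/6810.00 = 30.87 mm.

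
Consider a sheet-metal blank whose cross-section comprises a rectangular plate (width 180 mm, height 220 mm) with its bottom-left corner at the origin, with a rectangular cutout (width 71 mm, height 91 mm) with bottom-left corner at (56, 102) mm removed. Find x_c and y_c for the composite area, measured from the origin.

plate: A = 180 × 220 = 39600.00, centroid at (90.00, 110.00).
hole: A = −(71 × 91) = -6461.00, centroid at (91.50, 147.50).
ΣA = 33139.00 mm²
ΣAx_c = (39600.00)(90.00) + (-6461.00)(91.50) = 2972818.50 mm³
ΣAy_c = (39600.00)(110.00) + (-6461.00)(147.50) = 3403002.50 mm³
x_c = 2972818.50 / 33139.00 = 89.71 mm
y_c = 3403002.50 / 33139.00 = 102.69 mm

x_c = 89.71 mm, y_c = 102.69 mm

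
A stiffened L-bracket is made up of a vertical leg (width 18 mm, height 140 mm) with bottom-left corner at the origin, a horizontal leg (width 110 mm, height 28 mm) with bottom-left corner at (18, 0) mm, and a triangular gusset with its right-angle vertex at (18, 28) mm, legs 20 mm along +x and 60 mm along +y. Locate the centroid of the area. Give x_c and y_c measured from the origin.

x_c = 42.31 mm, y_c = 40.05 mm

Part | A | x̄ᵢ | ȳᵢ | A·x̄ᵢ | A·ȳᵢ
vertical leg | 2520.00 | 9.00 | 70.00 | 22680.00 | 176400.00
horizontal leg | 3080.00 | 73.00 | 14.00 | 224840.00 | 43120.00
gusset | 600.00 | 24.67 | 48.00 | 14800.00 | 28800.00
Σ | 6200.00 |  |  | 262320.00 | 248320.00
x_c = 262320.00 / 6200.00 = 42.31 mm
y_c = 248320.00 / 6200.00 = 40.05 mm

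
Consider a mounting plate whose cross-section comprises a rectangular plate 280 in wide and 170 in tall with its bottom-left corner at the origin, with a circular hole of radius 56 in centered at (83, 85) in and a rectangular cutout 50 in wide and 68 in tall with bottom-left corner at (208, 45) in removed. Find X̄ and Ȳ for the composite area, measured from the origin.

X̄ = 147.14 in, Ȳ = 85.59 in

plate: A = 280 × 170 = 47600.00, centroid at (140.00, 85.00).
hole 1: A = −π·56² = -9852.03, centroid at (83.00, 85.00).
hole 2: A = −(50 × 68) = -3400.00, centroid at (233.00, 79.00).
ΣA = 34347.97 in²
ΣAX̄ = (47600.00)(140.00) + (-9852.03)(83.00) + (-3400.00)(233.00) = 5054081.13 in³
ΣAȲ = (47600.00)(85.00) + (-9852.03)(85.00) + (-3400.00)(79.00) = 2939977.06 in³
X̄ = 5054081.13 / 34347.97 = 147.14 in
Ȳ = 2939977.06 / 34347.97 = 85.59 in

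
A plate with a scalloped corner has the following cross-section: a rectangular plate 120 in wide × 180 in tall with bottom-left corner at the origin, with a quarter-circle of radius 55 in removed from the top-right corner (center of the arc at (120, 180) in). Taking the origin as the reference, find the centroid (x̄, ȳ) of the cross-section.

Part | A | x̄ᵢ | ȳᵢ | A·x̄ᵢ | A·ȳᵢ
plate | 21600.00 | 60.00 | 90.00 | 1296000.00 | 1944000.00
removed quarter-circle | -2375.83 | 96.66 | 156.66 | -229641.20 | -372190.97
Σ | 19224.17 |  |  | 1066358.80 | 1571809.03
x̄ = 1066358.80 / 19224.17 = 55.47 in
ȳ = 1571809.03 / 19224.17 = 81.76 in

x̄ = 55.47 in, ȳ = 81.76 in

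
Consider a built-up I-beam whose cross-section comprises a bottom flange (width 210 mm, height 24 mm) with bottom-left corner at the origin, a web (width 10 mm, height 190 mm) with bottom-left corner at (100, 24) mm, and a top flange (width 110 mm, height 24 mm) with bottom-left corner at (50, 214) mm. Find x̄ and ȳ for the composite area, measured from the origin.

bottom flange: A = 210 × 24 = 5040.00, centroid at (105.00, 12.00).
web: A = 10 × 190 = 1900.00, centroid at (105.00, 119.00).
top flange: A = 110 × 24 = 2640.00, centroid at (105.00, 226.00).
ΣA = 9580.00 mm², ΣAx̄ = 1005900.00 mm³, ΣAȳ = 883220.00 mm³.
x̄ = 1005900.00/9580.00 = 105.00 mm; ȳ = 883220.00/9580.00 = 92.19 mm.

x̄ = 105.00 mm, ȳ = 92.19 mm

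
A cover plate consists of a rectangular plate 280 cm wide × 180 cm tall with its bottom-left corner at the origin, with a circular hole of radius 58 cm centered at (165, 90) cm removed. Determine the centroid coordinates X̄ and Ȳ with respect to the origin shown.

Part | A | x̄ᵢ | ȳᵢ | A·x̄ᵢ | A·ȳᵢ
plate | 50400.00 | 140.00 | 90.00 | 7056000.00 | 4536000.00
hole | -10568.32 | 165.00 | 90.00 | -1743772.42 | -951148.59
Σ | 39831.68 |  |  | 5312227.58 | 3584851.41
X̄ = 5312227.58 / 39831.68 = 133.37 cm
Ȳ = 3584851.41 / 39831.68 = 90.00 cm

X̄ = 133.37 cm, Ȳ = 90.00 cm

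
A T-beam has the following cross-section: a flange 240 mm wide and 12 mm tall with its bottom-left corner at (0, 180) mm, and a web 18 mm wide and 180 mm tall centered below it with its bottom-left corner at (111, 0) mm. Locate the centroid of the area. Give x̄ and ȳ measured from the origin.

x̄ = 120.00 mm, ȳ = 135.18 mm

web: A = 18 × 180 = 3240.00, centroid at (120.00, 90.00).
flange: A = 240 × 12 = 2880.00, centroid at (120.00, 186.00).
ΣA = 6120.00 mm²
ΣAx̄ = (3240.00)(120.00) + (2880.00)(120.00) = 734400.00 mm³
ΣAȳ = (3240.00)(90.00) + (2880.00)(186.00) = 827280.00 mm³
x̄ = 734400.00 / 6120.00 = 120.00 mm
ȳ = 827280.00 / 6120.00 = 135.18 mm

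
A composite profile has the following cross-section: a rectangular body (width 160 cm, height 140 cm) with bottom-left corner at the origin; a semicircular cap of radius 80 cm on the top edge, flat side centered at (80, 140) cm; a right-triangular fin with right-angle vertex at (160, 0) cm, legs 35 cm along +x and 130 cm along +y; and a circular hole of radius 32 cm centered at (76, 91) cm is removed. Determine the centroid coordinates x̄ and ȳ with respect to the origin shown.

x̄ = 87.03 cm, ȳ = 99.10 cm

Part | A | x̄ᵢ | ȳᵢ | A·x̄ᵢ | A·ȳᵢ
rectangular body | 22400.00 | 80.00 | 70.00 | 1792000.00 | 1568000.00
semicircular top | 10053.10 | 80.00 | 173.95 | 804247.72 | 1748766.84
triangular fin | 2275.00 | 171.67 | 43.33 | 390541.67 | 98583.33
hole | -3216.99 | 76.00 | 91.00 | -244491.31 | -292746.17
Σ | 31511.11 |  |  | 2742298.08 | 3122604.01
x̄ = 2742298.08 / 31511.11 = 87.03 cm
ȳ = 3122604.01 / 31511.11 = 99.10 cm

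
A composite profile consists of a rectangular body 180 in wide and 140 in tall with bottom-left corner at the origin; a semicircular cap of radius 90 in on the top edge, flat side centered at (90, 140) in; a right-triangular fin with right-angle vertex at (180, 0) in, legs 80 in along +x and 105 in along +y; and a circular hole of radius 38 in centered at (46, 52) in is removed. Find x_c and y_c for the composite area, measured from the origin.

rectangular body: A = 180 × 140 = 25200.00, centroid at (90.00, 70.00).
semicircular top: A = ½π·90² = 12723.45, centroid at (90.00, 178.20).
triangular fin: A = ½·80·105 = 4200.00, centroid at (206.67, 35.00).
hole: A = −π·38² = -4536.46, centroid at (46.00, 52.00).
ΣA = 37586.99 in²
ΣAx_c = (25200.00)(90.00) + (12723.45)(90.00) + (4200.00)(206.67) + (-4536.46)(46.00) = 4072433.37 in³
ΣAy_c = (25200.00)(70.00) + (12723.45)(178.20) + (4200.00)(35.00) + (-4536.46)(52.00) = 3942387.13 in³
x_c = 4072433.37 / 37586.99 = 108.35 in
y_c = 3942387.13 / 37586.99 = 104.89 in

x_c = 108.35 in, y_c = 104.89 in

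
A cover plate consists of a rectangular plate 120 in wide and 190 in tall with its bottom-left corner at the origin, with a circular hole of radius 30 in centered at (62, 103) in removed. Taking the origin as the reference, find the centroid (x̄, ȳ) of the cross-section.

plate: A = 120 × 190 = 22800.00, centroid at (60.00, 95.00).
hole: A = −π·30² = -2827.43, centroid at (62.00, 103.00).
ΣA = 19972.57 in², ΣAx̄ = 1192699.13 in³, ΣAȳ = 1874774.36 in³.
x̄ = 1192699.13/19972.57 = 59.72 in; ȳ = 1874774.36/19972.57 = 93.87 in.

x̄ = 59.72 in, ȳ = 93.87 in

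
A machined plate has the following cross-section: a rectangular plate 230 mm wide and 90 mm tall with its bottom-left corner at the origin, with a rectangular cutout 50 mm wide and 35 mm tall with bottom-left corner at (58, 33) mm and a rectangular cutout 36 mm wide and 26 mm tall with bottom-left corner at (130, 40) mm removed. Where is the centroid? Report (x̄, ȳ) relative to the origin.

x̄ = 116.39 mm, ȳ = 44.05 mm

plate: A = 230 × 90 = 20700.00, centroid at (115.00, 45.00).
hole 1: A = −(50 × 35) = -1750.00, centroid at (83.00, 50.50).
hole 2: A = −(36 × 26) = -936.00, centroid at (148.00, 53.00).
ΣA = 18014.00 mm²
ΣAx̄ = (20700.00)(115.00) + (-1750.00)(83.00) + (-936.00)(148.00) = 2096722.00 mm³
ΣAȳ = (20700.00)(45.00) + (-1750.00)(50.50) + (-936.00)(53.00) = 793517.00 mm³
x̄ = 2096722.00 / 18014.00 = 116.39 mm
ȳ = 793517.00 / 18014.00 = 44.05 mm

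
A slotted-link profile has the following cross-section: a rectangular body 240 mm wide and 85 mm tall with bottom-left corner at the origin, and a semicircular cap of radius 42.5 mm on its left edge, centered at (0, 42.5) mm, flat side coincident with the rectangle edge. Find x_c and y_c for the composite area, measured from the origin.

x_c = 103.15 mm, y_c = 42.50 mm

Part | A | x̄ᵢ | ȳᵢ | A·x̄ᵢ | A·ȳᵢ
rectangular body | 20400.00 | 120.00 | 42.50 | 2448000.00 | 867000.00
semicircular end | 2837.25 | -18.04 | 42.50 | -51177.08 | 120583.16
Σ | 23237.25 |  |  | 2396822.92 | 987583.16
x_c = 2396822.92 / 23237.25 = 103.15 mm
y_c = 987583.16 / 23237.25 = 42.50 mm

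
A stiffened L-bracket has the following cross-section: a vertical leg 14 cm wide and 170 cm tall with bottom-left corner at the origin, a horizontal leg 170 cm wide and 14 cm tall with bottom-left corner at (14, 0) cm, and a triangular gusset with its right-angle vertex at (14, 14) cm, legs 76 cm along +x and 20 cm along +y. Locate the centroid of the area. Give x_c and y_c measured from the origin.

x_c = 51.12 cm, y_c = 42.51 cm

Part | A | x̄ᵢ | ȳᵢ | A·x̄ᵢ | A·ȳᵢ
vertical leg | 2380.00 | 7.00 | 85.00 | 16660.00 | 202300.00
horizontal leg | 2380.00 | 99.00 | 7.00 | 235620.00 | 16660.00
gusset | 760.00 | 39.33 | 20.67 | 29893.33 | 15706.67
Σ | 5520.00 |  |  | 282173.33 | 234666.67
x_c = 282173.33 / 5520.00 = 51.12 cm
y_c = 234666.67 / 5520.00 = 42.51 cm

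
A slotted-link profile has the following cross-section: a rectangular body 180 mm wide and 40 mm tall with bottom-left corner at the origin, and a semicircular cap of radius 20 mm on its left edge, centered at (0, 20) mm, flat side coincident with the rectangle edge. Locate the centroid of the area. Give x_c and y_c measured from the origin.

x_c = 82.10 mm, y_c = 20.00 mm

rectangular body: A = 180 × 40 = 7200.00, centroid at (90.00, 20.00).
semicircular end: A = ½π·20² = 628.32, centroid at (-8.49, 20.00).
ΣA = 7828.32 mm², ΣAx_c = 642666.67 mm³, ΣAy_c = 156566.37 mm³.
x_c = 642666.67/7828.32 = 82.10 mm; y_c = 156566.37/7828.32 = 20.00 mm.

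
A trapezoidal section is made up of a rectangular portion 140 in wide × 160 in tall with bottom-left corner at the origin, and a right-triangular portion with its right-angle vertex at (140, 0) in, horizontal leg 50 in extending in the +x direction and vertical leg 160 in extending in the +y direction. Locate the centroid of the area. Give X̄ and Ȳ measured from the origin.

X̄ = 83.13 in, Ȳ = 75.96 in

rectangular portion: A = 140 × 160 = 22400.00, centroid at (70.00, 80.00).
triangular portion: A = ½·50·160 = 4000.00, centroid at (156.67, 53.33).
ΣA = 26400.00 in²
ΣAX̄ = (22400.00)(70.00) + (4000.00)(156.67) = 2194666.67 in³
ΣAȲ = (22400.00)(80.00) + (4000.00)(53.33) = 2005333.33 in³
X̄ = 2194666.67 / 26400.00 = 83.13 in
Ȳ = 2005333.33 / 26400.00 = 75.96 in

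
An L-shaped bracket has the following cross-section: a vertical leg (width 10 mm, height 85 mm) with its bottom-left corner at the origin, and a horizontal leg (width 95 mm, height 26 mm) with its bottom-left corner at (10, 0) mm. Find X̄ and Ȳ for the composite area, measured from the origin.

X̄ = 44.06 mm, Ȳ = 20.55 mm

vertical leg: A = 10 × 85 = 850.00, centroid at (5.00, 42.50).
horizontal leg: A = 95 × 26 = 2470.00, centroid at (57.50, 13.00).
ΣA = 3320.00 mm²
ΣAX̄ = (850.00)(5.00) + (2470.00)(57.50) = 146275.00 mm³
ΣAȲ = (850.00)(42.50) + (2470.00)(13.00) = 68235.00 mm³
X̄ = 146275.00 / 3320.00 = 44.06 mm
Ȳ = 68235.00 / 3320.00 = 20.55 mm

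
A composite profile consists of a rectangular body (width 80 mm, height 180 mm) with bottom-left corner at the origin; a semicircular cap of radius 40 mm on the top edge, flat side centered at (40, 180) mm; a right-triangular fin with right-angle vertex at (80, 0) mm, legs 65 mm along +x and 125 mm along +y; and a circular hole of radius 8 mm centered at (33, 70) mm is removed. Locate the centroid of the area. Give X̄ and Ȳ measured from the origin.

Part | A | x̄ᵢ | ȳᵢ | A·x̄ᵢ | A·ȳᵢ
rectangular body | 14400.00 | 40.00 | 90.00 | 576000.00 | 1296000.00
semicircular top | 2513.27 | 40.00 | 196.98 | 100530.96 | 495056.01
triangular fin | 4062.50 | 101.67 | 41.67 | 413020.83 | 169270.83
hole | -201.06 | 33.00 | 70.00 | -6635.04 | -14074.34
Σ | 20774.71 |  |  | 1082916.75 | 1946252.51
X̄ = 1082916.75 / 20774.71 = 52.13 mm
Ȳ = 1946252.51 / 20774.71 = 93.68 mm

X̄ = 52.13 mm, Ȳ = 93.68 mm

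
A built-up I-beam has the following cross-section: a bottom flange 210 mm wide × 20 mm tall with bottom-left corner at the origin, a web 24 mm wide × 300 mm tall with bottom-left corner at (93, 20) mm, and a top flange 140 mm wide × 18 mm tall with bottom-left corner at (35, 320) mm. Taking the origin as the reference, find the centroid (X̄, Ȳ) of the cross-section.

X̄ = 105.00 mm, Ȳ = 150.51 mm

bottom flange: A = 210 × 20 = 4200.00, centroid at (105.00, 10.00).
web: A = 24 × 300 = 7200.00, centroid at (105.00, 170.00).
top flange: A = 140 × 18 = 2520.00, centroid at (105.00, 329.00).
ΣA = 13920.00 mm², ΣAX̄ = 1461600.00 mm³, ΣAȲ = 2095080.00 mm³.
X̄ = 1461600.00/13920.00 = 105.00 mm; Ȳ = 2095080.00/13920.00 = 150.51 mm.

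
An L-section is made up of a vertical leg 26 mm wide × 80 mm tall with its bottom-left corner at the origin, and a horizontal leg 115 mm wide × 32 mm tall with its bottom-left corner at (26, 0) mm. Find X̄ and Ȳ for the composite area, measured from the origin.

X̄ = 58.04 mm, Ȳ = 24.67 mm

vertical leg: A = 26 × 80 = 2080.00, centroid at (13.00, 40.00).
horizontal leg: A = 115 × 32 = 3680.00, centroid at (83.50, 16.00).
ΣA = 5760.00 mm², ΣAX̄ = 334320.00 mm³, ΣAȲ = 142080.00 mm³.
X̄ = 334320.00/5760.00 = 58.04 mm; Ȳ = 142080.00/5760.00 = 24.67 mm.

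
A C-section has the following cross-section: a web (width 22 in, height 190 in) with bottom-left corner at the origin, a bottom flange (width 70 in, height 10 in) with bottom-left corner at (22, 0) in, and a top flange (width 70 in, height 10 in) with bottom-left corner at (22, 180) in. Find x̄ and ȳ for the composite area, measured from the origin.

x̄ = 22.54 in, ȳ = 95.00 in

Part | A | x̄ᵢ | ȳᵢ | A·x̄ᵢ | A·ȳᵢ
web | 4180.00 | 11.00 | 95.00 | 45980.00 | 397100.00
bottom flange | 700.00 | 57.00 | 5.00 | 39900.00 | 3500.00
top flange | 700.00 | 57.00 | 185.00 | 39900.00 | 129500.00
Σ | 5580.00 |  |  | 125780.00 | 530100.00
x̄ = 125780.00 / 5580.00 = 22.54 in
ȳ = 530100.00 / 5580.00 = 95.00 in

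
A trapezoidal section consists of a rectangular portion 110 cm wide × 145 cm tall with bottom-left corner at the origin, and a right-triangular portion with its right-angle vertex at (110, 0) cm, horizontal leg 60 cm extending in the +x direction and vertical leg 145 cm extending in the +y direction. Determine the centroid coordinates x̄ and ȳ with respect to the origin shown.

rectangular portion: A = 110 × 145 = 15950.00, centroid at (55.00, 72.50).
triangular portion: A = ½·60·145 = 4350.00, centroid at (130.00, 48.33).
ΣA = 20300.00 cm², ΣAx̄ = 1442750.00 cm³, ΣAȳ = 1366625.00 cm³.
x̄ = 1442750.00/20300.00 = 71.07 cm; ȳ = 1366625.00/20300.00 = 67.32 cm.

x̄ = 71.07 cm, ȳ = 67.32 cm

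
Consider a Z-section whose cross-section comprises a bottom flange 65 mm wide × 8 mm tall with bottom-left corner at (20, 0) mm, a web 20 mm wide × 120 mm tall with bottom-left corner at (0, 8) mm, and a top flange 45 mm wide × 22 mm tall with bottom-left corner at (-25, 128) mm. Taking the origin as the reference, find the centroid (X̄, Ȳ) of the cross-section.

Part | A | x̄ᵢ | ȳᵢ | A·x̄ᵢ | A·ȳᵢ
bottom flange | 520.00 | 52.50 | 4.00 | 27300.00 | 2080.00
web | 2400.00 | 10.00 | 68.00 | 24000.00 | 163200.00
top flange | 990.00 | -2.50 | 139.00 | -2475.00 | 137610.00
Σ | 3910.00 |  |  | 48825.00 | 302890.00
X̄ = 48825.00 / 3910.00 = 12.49 mm
Ȳ = 302890.00 / 3910.00 = 77.47 mm

X̄ = 12.49 mm, Ȳ = 77.47 mm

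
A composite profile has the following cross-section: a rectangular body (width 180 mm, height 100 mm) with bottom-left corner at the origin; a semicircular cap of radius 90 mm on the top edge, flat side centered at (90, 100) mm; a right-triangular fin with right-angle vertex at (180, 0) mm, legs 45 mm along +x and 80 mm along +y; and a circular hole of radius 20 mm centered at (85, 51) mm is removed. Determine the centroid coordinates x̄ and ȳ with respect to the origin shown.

x̄ = 96.25 mm, ȳ = 84.51 mm

Part | A | x̄ᵢ | ȳᵢ | A·x̄ᵢ | A·ȳᵢ
rectangular body | 18000.00 | 90.00 | 50.00 | 1620000.00 | 900000.00
semicircular top | 12723.45 | 90.00 | 138.20 | 1145110.52 | 1758345.02
triangular fin | 1800.00 | 195.00 | 26.67 | 351000.00 | 48000.00
hole | -1256.64 | 85.00 | 51.00 | -106814.15 | -64088.49
Σ | 31266.81 |  |  | 3009296.37 | 2642256.53
x̄ = 3009296.37 / 31266.81 = 96.25 mm
ȳ = 2642256.53 / 31266.81 = 84.51 mm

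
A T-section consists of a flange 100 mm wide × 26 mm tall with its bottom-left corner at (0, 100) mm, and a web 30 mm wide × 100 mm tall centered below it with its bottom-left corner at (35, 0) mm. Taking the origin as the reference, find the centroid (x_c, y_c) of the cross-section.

x_c = 50.00 mm, y_c = 79.25 mm

web: A = 30 × 100 = 3000.00, centroid at (50.00, 50.00).
flange: A = 100 × 26 = 2600.00, centroid at (50.00, 113.00).
ΣA = 5600.00 mm²
ΣAx_c = (3000.00)(50.00) + (2600.00)(50.00) = 280000.00 mm³
ΣAy_c = (3000.00)(50.00) + (2600.00)(113.00) = 443800.00 mm³
x_c = 280000.00 / 5600.00 = 50.00 mm
y_c = 443800.00 / 5600.00 = 79.25 mm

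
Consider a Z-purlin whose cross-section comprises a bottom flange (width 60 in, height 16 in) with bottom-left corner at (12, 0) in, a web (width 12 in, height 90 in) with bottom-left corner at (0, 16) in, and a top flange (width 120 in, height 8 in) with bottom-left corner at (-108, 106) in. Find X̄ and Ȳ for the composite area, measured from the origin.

bottom flange: A = 60 × 16 = 960.00, centroid at (42.00, 8.00).
web: A = 12 × 90 = 1080.00, centroid at (6.00, 61.00).
top flange: A = 120 × 8 = 960.00, centroid at (-48.00, 110.00).
ΣA = 3000.00 in², ΣAX̄ = 720.00 in³, ΣAȲ = 179160.00 in³.
X̄ = 720.00/3000.00 = 0.24 in; Ȳ = 179160.00/3000.00 = 59.72 in.

X̄ = 0.24 in, Ȳ = 59.72 in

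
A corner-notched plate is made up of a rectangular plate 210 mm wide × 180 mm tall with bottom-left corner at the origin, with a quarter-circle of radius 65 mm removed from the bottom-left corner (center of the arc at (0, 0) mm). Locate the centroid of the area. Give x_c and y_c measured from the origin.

plate: A = 210 × 180 = 37800.00, centroid at (105.00, 90.00).
removed quarter-circle: A = −¼π·65² = -3318.31, centroid at (27.59, 27.59).
ΣA = 34481.69 mm²
ΣAx_c = (37800.00)(105.00) + (-3318.31)(27.59) = 3877458.33 mm³
ΣAy_c = (37800.00)(90.00) + (-3318.31)(27.59) = 3310458.33 mm³
x_c = 3877458.33 / 34481.69 = 112.45 mm
y_c = 3310458.33 / 34481.69 = 96.01 mm

x_c = 112.45 mm, y_c = 96.01 mm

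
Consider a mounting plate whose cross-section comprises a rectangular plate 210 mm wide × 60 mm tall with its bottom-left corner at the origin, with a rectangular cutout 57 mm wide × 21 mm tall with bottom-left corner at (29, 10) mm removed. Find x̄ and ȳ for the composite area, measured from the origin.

plate: A = 210 × 60 = 12600.00, centroid at (105.00, 30.00).
hole: A = −(57 × 21) = -1197.00, centroid at (57.50, 20.50).
ΣA = 11403.00 mm², ΣAx̄ = 1254172.50 mm³, ΣAȳ = 353461.50 mm³.
x̄ = 1254172.50/11403.00 = 109.99 mm; ȳ = 353461.50/11403.00 = 31.00 mm.

x̄ = 109.99 mm, ȳ = 31.00 mm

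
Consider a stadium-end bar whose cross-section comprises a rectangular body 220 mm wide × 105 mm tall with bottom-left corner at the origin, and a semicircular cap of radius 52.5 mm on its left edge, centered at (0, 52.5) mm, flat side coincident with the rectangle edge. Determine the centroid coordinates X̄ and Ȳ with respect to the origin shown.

rectangular body: A = 220 × 105 = 23100.00, centroid at (110.00, 52.50).
semicircular end: A = ½π·52.5² = 4329.51, centroid at (-22.28, 52.50).
ΣA = 27429.51 mm², ΣAX̄ = 2444531.25 mm³, ΣAȲ = 1440049.14 mm³.
X̄ = 2444531.25/27429.51 = 89.12 mm; Ȳ = 1440049.14/27429.51 = 52.50 mm.

X̄ = 89.12 mm, Ȳ = 52.50 mm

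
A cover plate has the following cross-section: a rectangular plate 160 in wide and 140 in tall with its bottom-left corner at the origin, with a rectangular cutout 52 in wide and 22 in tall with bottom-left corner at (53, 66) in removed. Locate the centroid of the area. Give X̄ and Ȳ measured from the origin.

plate: A = 160 × 140 = 22400.00, centroid at (80.00, 70.00).
hole: A = −(52 × 22) = -1144.00, centroid at (79.00, 77.00).
ΣA = 21256.00 in², ΣAX̄ = 1701624.00 in³, ΣAȲ = 1479912.00 in³.
X̄ = 1701624.00/21256.00 = 80.05 in; Ȳ = 1479912.00/21256.00 = 69.62 in.

X̄ = 80.05 in, Ȳ = 69.62 in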